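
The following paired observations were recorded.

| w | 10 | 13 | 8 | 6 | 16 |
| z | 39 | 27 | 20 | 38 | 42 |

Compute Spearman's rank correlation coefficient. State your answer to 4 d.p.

Rank w: 3, 4, 2, 1, 5
Rank z: 4, 2, 1, 3, 5
d = rank(w) − rank(z): -1, 2, 1, -2, 0; Σd² = 10
ρ = 1 − 6Σd² / [n(n²−1)] = 1 − 6×10 / (5×24) = 1 − 60/120 ≈ 0.5000

0.5000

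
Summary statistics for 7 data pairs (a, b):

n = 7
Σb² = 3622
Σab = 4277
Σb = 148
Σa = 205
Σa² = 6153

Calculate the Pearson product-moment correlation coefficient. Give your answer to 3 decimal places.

-0.211

r = (nΣab − ΣaΣb) / √[(nΣa² − (Σa)²)(nΣb² − (Σb)²)]
Numerator: 7×4277 − 205×148 = -401
Denominator: √[(43071 − 42025)(25354 − 21904)] = √[1046 × 3450] = 1899.6579
r = -401 / 1899.6579 ≈ -0.211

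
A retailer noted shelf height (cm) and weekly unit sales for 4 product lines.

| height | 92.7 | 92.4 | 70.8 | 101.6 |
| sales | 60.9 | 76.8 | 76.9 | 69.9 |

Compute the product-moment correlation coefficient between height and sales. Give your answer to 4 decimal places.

n = 4, Σx = 357.5, Σy = 284.5, Σx² = 32466.25, Σy² = 20406.67, Σxy = 25288.11
nΣxy − ΣxΣy = 101152.44 − 101708.75 = -556.31
nΣx² − (Σx)² = 129865 − 127806.25 = 2058.75; nΣy² − (Σy)² = 81626.68 − 80940.25 = 686.43
r = -556.31 / √(2058.75 × 686.43) = -556.31 / 1188.7757 ≈ -0.4680

-0.4680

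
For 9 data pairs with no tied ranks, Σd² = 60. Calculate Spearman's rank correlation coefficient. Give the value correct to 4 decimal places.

ρ = 1 − 6Σd² / [n(n²−1)] = 1 − 6×60 / (9×80)
  = 1 − 360/720 = 1 − 0.50000 ≈ 0.5000

0.5000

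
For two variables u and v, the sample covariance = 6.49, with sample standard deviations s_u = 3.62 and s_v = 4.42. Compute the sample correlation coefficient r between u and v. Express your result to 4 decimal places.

r = Cov(u,v) / (s_u · s_v) = 6.49 / (3.62 × 4.42)
  = 6.49 / 16.0004 ≈ 0.4056

0.4056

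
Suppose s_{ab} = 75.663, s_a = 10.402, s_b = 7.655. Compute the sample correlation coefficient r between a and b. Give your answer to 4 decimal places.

r = Cov(a,b) / (s_a · s_b) = 75.663 / (10.402 × 7.655)
  = 75.663 / 79.6273 ≈ 0.9502

0.9502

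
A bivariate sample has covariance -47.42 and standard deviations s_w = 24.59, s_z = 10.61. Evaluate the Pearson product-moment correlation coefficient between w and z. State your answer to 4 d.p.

-0.1818

r = Cov(w,z) / (s_w · s_z) = -47.42 / (24.59 × 10.61)
  = -47.42 / 260.8999 ≈ -0.1818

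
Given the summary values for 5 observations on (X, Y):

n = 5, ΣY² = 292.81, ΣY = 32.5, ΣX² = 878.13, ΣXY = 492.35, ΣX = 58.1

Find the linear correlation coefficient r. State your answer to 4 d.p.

r = (nΣXY − ΣXΣY) / √[(nΣX² − (ΣX)²)(nΣY² − (ΣY)²)]
Numerator: 5×492.35 − 58.1×32.5 = 573.5
Denominator: √[(4390.65 − 3375.61)(1464.05 − 1056.25)] = √[1015.04 × 407.8] = 643.3765
r = 573.5 / 643.3765 ≈ 0.8914

0.8914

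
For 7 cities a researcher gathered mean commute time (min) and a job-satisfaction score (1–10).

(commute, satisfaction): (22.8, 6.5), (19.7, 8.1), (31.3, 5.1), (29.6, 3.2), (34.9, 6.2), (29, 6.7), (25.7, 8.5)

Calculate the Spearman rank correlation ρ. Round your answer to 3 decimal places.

-0.679

Rank commute: 2, 1, 6, 5, 7, 4, 3
Rank satisfaction: 4, 6, 2, 1, 3, 5, 7
d = rank(commute) − rank(satisfaction): -2, -5, 4, 4, 4, -1, -4; Σd² = 94
ρ = 1 − 6Σd² / [n(n²−1)] = 1 − 6×94 / (7×48) = 1 − 564/336 ≈ -0.679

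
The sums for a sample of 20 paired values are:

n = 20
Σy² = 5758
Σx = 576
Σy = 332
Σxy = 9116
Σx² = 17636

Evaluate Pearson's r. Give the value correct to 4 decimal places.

r = (nΣxy − ΣxΣy) / √[(nΣx² − (Σx)²)(nΣy² − (Σy)²)]
Numerator: 20×9116 − 576×332 = -8912
Denominator: √[(352720 − 331776)(115160 − 110224)] = √[20944 × 4936] = 10167.5751
r = -8912 / 10167.5751 ≈ -0.8765

-0.8765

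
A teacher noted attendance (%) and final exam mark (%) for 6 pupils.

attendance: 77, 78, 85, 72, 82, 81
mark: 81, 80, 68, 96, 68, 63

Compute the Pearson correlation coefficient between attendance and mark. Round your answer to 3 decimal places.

n = 6, Σx = 475, Σy = 456, Σx² = 37707, Σy² = 35394, Σxy = 35848
nΣxy − ΣxΣy = 215088 − 216600 = -1512
nΣx² − (Σx)² = 226242 − 225625 = 617; nΣy² − (Σy)² = 212364 − 207936 = 4428
r = -1512 / √(617 × 4428) = -1512 / 1652.8993 ≈ -0.915

-0.915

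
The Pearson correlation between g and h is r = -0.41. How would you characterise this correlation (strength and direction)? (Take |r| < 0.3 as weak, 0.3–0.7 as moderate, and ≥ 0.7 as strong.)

moderate negative

r = -0.41 < 0 so the relationship is negative.
|r| = 0.41, which falls in the moderate range.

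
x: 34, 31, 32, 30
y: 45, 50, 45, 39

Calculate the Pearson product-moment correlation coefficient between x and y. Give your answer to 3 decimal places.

0.293

n = 4, Σx = 127, Σy = 179, Σx² = 4041, Σy² = 8071, Σxy = 5690
nΣxy − ΣxΣy = 22760 − 22733 = 27
nΣx² − (Σx)² = 16164 − 16129 = 35; nΣy² − (Σy)² = 32284 − 32041 = 243
r = 27 / √(35 × 243) = 27 / 92.2226 ≈ 0.293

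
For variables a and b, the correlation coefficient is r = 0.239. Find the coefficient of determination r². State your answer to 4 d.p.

r² = (0.239)² = 0.0571

0.0571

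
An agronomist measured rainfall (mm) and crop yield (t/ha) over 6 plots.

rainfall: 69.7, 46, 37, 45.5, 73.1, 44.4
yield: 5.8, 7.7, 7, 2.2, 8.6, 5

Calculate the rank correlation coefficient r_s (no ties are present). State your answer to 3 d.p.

Rank rainfall: 5, 4, 1, 3, 6, 2
Rank yield: 3, 5, 4, 1, 6, 2
d = rank(rainfall) − rank(yield): 2, -1, -3, 2, 0, 0; Σd² = 18
ρ = 1 − 6Σd² / [n(n²−1)] = 1 − 6×18 / (6×35) = 1 − 108/210 ≈ 0.486

0.486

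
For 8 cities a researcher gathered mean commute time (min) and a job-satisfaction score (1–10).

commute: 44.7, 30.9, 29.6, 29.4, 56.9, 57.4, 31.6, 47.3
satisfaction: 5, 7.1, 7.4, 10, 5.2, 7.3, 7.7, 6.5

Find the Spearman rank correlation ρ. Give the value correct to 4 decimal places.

Rank commute: 5, 3, 2, 1, 7, 8, 4, 6
Rank satisfaction: 1, 4, 6, 8, 2, 5, 7, 3
d = rank(commute) − rank(satisfaction): 4, -1, -4, -7, 5, 3, -3, 3; Σd² = 134
ρ = 1 − 6Σd² / [n(n²−1)] = 1 − 6×134 / (8×63) = 1 − 804/504 ≈ -0.5952

-0.5952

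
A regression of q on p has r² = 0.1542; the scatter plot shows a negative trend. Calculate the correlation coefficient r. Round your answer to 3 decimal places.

|r| = √0.1542 = 0.393
The association is negative, so r = −0.393.

-0.393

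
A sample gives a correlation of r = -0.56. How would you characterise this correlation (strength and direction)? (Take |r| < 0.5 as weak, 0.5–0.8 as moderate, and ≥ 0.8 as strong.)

r = -0.56 < 0 so the relationship is negative.
|r| = 0.56, which falls in the moderate range.

moderate negative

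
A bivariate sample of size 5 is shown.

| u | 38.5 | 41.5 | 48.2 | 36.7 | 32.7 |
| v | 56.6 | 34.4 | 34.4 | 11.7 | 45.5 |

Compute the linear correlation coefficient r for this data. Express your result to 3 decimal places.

n = 5, Σu = 197.6, Σv = 182.6, Σu² = 7943.92, Σv² = 7777.42, Σuv = 7182.02
nΣuv − ΣuΣv = 35910.1 − 36081.76 = -171.66
nΣu² − (Σu)² = 39719.6 − 39045.76 = 673.84; nΣv² − (Σv)² = 38887.1 − 33342.76 = 5544.34
r = -171.66 / √(673.84 × 5544.34) = -171.66 / 1932.8730 ≈ -0.089

-0.089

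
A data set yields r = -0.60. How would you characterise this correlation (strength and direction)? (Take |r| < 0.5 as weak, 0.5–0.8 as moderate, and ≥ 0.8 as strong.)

moderate negative

r = -0.60 < 0 so the relationship is negative.
|r| = 0.60, which falls in the moderate range.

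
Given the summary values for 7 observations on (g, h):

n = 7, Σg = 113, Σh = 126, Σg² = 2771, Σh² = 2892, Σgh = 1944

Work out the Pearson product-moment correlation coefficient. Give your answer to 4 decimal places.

-0.1171

r = (nΣgh − ΣgΣh) / √[(nΣg² − (Σg)²)(nΣh² − (Σh)²)]
Numerator: 7×1944 − 113×126 = -630
Denominator: √[(19397 − 12769)(20244 − 15876)] = √[6628 × 4368] = 5380.6230
r = -630 / 5380.6230 ≈ -0.1171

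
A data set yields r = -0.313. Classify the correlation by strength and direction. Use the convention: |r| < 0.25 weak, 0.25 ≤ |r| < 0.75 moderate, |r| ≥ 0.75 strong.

moderate negative

r = -0.313 < 0 so the relationship is negative.
|r| = 0.313, which falls in the moderate range.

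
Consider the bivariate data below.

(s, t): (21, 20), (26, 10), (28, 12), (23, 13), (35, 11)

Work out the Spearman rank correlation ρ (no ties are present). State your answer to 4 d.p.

Rank s: 1, 3, 4, 2, 5
Rank t: 5, 1, 3, 4, 2
d = rank(s) − rank(t): -4, 2, 1, -2, 3; Σd² = 34
ρ = 1 − 6Σd² / [n(n²−1)] = 1 − 6×34 / (5×24) = 1 − 204/120 ≈ -0.7000

-0.7000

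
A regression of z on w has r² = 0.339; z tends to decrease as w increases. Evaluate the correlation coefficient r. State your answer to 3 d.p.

|r| = √0.339 = 0.582
The association is negative, so r = −0.582.

-0.582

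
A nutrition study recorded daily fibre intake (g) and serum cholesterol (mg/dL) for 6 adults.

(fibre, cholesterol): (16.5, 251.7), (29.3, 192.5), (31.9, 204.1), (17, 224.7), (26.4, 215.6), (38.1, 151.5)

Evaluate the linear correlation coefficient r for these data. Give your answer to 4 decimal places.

-0.9177

n = 6, Σx = 159.2, Σy = 1240.1, Σx² = 4585.92, Σy² = 261991.65, Σxy = 31587.98
nΣxy − ΣxΣy = 189527.88 − 197423.92 = -7896.04
nΣx² − (Σx)² = 27515.52 − 25344.64 = 2170.88; nΣy² − (Σy)² = 1571949.9 − 1537848.01 = 34101.89
r = -7896.04 / √(2170.88 × 34101.89) = -7896.04 / 8604.1334 ≈ -0.9177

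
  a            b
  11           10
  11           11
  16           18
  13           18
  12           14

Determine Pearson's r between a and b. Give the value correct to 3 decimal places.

n = 5, Σa = 63, Σb = 71, Σa² = 811, Σb² = 1065, Σab = 921
nΣab − ΣaΣb = 4605 − 4473 = 132
nΣa² − (Σa)² = 4055 − 3969 = 86; nΣb² − (Σb)² = 5325 − 5041 = 284
r = 132 / √(86 × 284) = 132 / 156.2818 ≈ 0.845

0.845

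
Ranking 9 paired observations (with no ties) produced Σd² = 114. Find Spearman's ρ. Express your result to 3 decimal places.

0.050

ρ = 1 − 6Σd² / [n(n²−1)] = 1 − 6×114 / (9×80)
  = 1 − 684/720 = 1 − 0.9500 ≈ 0.050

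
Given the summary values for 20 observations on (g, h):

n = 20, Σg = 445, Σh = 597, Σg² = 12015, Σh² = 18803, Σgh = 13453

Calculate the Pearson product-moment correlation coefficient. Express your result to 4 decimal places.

r = (nΣgh − ΣgΣh) / √[(nΣg² − (Σg)²)(nΣh² − (Σh)²)]
Numerator: 20×13453 − 445×597 = 3395
Denominator: √[(240300 − 198025)(376060 − 356409)] = √[42275 × 19651] = 28822.6651
r = 3395 / 28822.6651 ≈ 0.1178

0.1178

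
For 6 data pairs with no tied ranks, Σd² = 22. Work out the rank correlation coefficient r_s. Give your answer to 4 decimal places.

ρ = 1 − 6Σd² / [n(n²−1)] = 1 − 6×22 / (6×35)
  = 1 − 132/210 = 1 − 0.62857 ≈ 0.3714

0.3714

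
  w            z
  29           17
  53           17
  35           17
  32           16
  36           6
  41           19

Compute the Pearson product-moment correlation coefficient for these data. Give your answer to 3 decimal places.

n = 6, Σw = 226, Σz = 92, Σw² = 8876, Σz² = 1520, Σwz = 3496
nΣwz − ΣwΣz = 20976 − 20792 = 184
nΣw² − (Σw)² = 53256 − 51076 = 2180; nΣz² − (Σz)² = 9120 − 8464 = 656
r = 184 / √(2180 × 656) = 184 / 1195.8595 ≈ 0.154

0.154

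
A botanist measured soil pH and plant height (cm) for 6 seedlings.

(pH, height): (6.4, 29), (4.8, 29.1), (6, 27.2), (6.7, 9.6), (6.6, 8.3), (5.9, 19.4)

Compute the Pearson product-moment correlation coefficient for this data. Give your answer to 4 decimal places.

-0.6496

n = 6, Σx = 36.4, Σy = 122.6, Σx² = 223.26, Σy² = 2965.06, Σxy = 722.04
nΣxy − ΣxΣy = 4332.24 − 4462.64 = -130.4
nΣx² − (Σx)² = 1339.56 − 1324.96 = 14.6; nΣy² − (Σy)² = 17790.36 − 15030.76 = 2759.6
r = -130.4 / √(14.6 × 2759.6) = -130.4 / 200.7241 ≈ -0.6496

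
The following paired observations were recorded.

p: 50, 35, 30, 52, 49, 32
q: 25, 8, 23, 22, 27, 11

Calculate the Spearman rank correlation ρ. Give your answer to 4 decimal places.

Rank p: 5, 3, 1, 6, 4, 2
Rank q: 5, 1, 4, 3, 6, 2
d = rank(p) − rank(q): 0, 2, -3, 3, -2, 0; Σd² = 26
ρ = 1 − 6Σd² / [n(n²−1)] = 1 − 6×26 / (6×35) = 1 − 156/210 ≈ 0.2571

0.2571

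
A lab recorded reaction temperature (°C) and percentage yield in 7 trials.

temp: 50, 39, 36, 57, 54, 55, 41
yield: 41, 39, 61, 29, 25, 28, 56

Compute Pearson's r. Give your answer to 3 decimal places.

n = 7, Σx = 332, Σy = 279, Σx² = 16188, Σy² = 12309, Σxy = 12606
nΣxy − ΣxΣy = 88242 − 92628 = -4386
nΣx² − (Σx)² = 113316 − 110224 = 3092; nΣy² − (Σy)² = 86163 − 77841 = 8322
r = -4386 / √(3092 × 8322) = -4386 / 5072.6348 ≈ -0.865

-0.865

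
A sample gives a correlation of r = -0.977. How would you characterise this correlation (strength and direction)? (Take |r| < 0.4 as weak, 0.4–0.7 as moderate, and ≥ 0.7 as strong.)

strong negative

r = -0.977 < 0 so the relationship is negative.
|r| = 0.977, which falls in the strong range.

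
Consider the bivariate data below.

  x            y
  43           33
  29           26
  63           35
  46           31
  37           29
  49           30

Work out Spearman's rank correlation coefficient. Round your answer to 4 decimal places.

Rank x: 3, 1, 6, 4, 2, 5
Rank y: 5, 1, 6, 4, 2, 3
d = rank(x) − rank(y): -2, 0, 0, 0, 0, 2; Σd² = 8
ρ = 1 − 6Σd² / [n(n²−1)] = 1 − 6×8 / (6×35) = 1 − 48/210 ≈ 0.7714

0.7714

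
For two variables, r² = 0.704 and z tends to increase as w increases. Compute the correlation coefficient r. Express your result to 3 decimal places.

0.839

|r| = √0.704 = 0.839
The association is positive, so r = 0.839.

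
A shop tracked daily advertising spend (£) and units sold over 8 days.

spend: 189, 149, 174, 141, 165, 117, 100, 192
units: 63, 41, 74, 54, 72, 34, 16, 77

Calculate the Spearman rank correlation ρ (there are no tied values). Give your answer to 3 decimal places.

0.905

Rank spend: 7, 4, 6, 3, 5, 2, 1, 8
Rank units: 5, 3, 7, 4, 6, 2, 1, 8
d = rank(spend) − rank(units): 2, 1, -1, -1, -1, 0, 0, 0; Σd² = 8
ρ = 1 − 6Σd² / [n(n²−1)] = 1 − 6×8 / (8×63) = 1 − 48/504 ≈ 0.905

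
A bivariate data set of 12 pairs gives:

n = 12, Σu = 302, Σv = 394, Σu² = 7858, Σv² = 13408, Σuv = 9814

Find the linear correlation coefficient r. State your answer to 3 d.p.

-0.292

r = (nΣuv − ΣuΣv) / √[(nΣu² − (Σu)²)(nΣv² − (Σv)²)]
Numerator: 12×9814 − 302×394 = -1220
Denominator: √[(94296 − 91204)(160896 − 155236)] = √[3092 × 5660] = 4183.3862
r = -1220 / 4183.3862 ≈ -0.292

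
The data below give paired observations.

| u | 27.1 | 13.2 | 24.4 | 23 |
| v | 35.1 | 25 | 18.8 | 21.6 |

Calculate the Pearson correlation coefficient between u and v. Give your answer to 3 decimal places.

0.257

n = 4, Σu = 87.7, Σv = 100.5, Σu² = 2033.01, Σv² = 2677.01, Σuv = 2236.73
nΣuv − ΣuΣv = 8946.92 − 8813.85 = 133.07
nΣu² − (Σu)² = 8132.04 − 7691.29 = 440.75; nΣv² − (Σv)² = 10708.04 − 10100.25 = 607.79
r = 133.07 / √(440.75 × 607.79) = 133.07 / 517.5746 ≈ 0.257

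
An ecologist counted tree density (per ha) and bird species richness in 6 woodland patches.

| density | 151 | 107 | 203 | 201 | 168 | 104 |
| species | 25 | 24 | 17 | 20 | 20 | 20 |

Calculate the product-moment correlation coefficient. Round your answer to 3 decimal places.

-0.557

n = 6, Σx = 934, Σy = 126, Σx² = 154900, Σy² = 2690, Σxy = 19254
nΣxy − ΣxΣy = 115524 − 117684 = -2160
nΣx² − (Σx)² = 929400 − 872356 = 57044; nΣy² − (Σy)² = 16140 − 15876 = 264
r = -2160 / √(57044 × 264) = -2160 / 3880.6721 ≈ -0.557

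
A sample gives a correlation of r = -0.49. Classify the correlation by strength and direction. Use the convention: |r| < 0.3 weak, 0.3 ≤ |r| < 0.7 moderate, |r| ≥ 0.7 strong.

moderate negative

r = -0.49 < 0 so the relationship is negative.
|r| = 0.49, which falls in the moderate range.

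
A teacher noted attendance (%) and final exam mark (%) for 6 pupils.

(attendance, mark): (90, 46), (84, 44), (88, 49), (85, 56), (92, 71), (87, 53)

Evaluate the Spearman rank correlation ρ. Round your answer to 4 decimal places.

Rank attendance: 5, 1, 4, 2, 6, 3
Rank mark: 2, 1, 3, 5, 6, 4
d = rank(attendance) − rank(mark): 3, 0, 1, -3, 0, -1; Σd² = 20
ρ = 1 − 6Σd² / [n(n²−1)] = 1 − 6×20 / (6×35) = 1 − 120/210 ≈ 0.4286

0.4286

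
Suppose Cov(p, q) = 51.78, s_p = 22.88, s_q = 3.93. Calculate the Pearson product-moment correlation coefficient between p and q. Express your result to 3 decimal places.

0.576

r = Cov(p,q) / (s_p · s_q) = 51.78 / (22.88 × 3.93)
  = 51.78 / 89.9184 ≈ 0.576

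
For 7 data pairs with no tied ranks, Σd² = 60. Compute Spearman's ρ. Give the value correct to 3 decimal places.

ρ = 1 − 6Σd² / [n(n²−1)] = 1 − 6×60 / (7×48)
  = 1 − 360/336 = 1 − 1.0714 ≈ -0.071

-0.071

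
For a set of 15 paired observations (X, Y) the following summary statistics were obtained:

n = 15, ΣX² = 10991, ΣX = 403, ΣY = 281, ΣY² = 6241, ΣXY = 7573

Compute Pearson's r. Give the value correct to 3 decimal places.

r = (nΣXY − ΣXΣY) / √[(nΣX² − (ΣX)²)(nΣY² − (ΣY)²)]
Numerator: 15×7573 − 403×281 = 352
Denominator: √[(164865 − 162409)(93615 − 78961)] = √[2456 × 14654] = 5999.1853
r = 352 / 5999.1853 ≈ 0.059

0.059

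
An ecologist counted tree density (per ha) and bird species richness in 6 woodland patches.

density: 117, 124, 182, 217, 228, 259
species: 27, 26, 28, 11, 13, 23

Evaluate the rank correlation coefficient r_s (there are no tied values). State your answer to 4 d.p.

-0.6000

Rank density: 1, 2, 3, 4, 5, 6
Rank species: 5, 4, 6, 1, 2, 3
d = rank(density) − rank(species): -4, -2, -3, 3, 3, 3; Σd² = 56
ρ = 1 − 6Σd² / [n(n²−1)] = 1 − 6×56 / (6×35) = 1 − 336/210 ≈ -0.6000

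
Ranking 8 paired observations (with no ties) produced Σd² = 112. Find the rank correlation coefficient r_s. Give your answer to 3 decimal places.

ρ = 1 − 6Σd² / [n(n²−1)] = 1 − 6×112 / (8×63)
  = 1 − 672/504 = 1 − 1.3333 ≈ -0.333

-0.333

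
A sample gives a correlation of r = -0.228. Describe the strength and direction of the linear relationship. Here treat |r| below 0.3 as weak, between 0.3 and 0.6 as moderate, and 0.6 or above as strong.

r = -0.228 < 0 so the relationship is negative.
|r| = 0.228, which falls in the weak range.

weak negative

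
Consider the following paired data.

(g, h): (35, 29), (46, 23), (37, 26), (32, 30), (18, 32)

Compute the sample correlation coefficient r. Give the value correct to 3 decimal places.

n = 5, Σg = 168, Σh = 140, Σg² = 6058, Σh² = 3970, Σgh = 4571
nΣgh − ΣgΣh = 22855 − 23520 = -665
nΣg² − (Σg)² = 30290 − 28224 = 2066; nΣh² − (Σh)² = 19850 − 19600 = 250
r = -665 / √(2066 × 250) = -665 / 718.6793 ≈ -0.925

-0.925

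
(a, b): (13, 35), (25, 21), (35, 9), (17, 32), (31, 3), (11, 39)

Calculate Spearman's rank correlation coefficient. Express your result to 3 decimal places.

-0.943

Rank a: 2, 4, 6, 3, 5, 1
Rank b: 5, 3, 2, 4, 1, 6
d = rank(a) − rank(b): -3, 1, 4, -1, 4, -5; Σd² = 68
ρ = 1 − 6Σd² / [n(n²−1)] = 1 − 6×68 / (6×35) = 1 − 408/210 ≈ -0.943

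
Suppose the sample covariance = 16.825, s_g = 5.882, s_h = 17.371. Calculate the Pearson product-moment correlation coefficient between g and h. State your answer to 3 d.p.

0.165

r = Cov(g,h) / (s_g · s_h) = 16.825 / (5.882 × 17.371)
  = 16.825 / 102.1762 ≈ 0.165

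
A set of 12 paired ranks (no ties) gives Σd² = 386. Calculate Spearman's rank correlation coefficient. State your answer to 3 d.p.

ρ = 1 − 6Σd² / [n(n²−1)] = 1 − 6×386 / (12×143)
  = 1 − 2316/1716 = 1 − 1.3497 ≈ -0.350

-0.350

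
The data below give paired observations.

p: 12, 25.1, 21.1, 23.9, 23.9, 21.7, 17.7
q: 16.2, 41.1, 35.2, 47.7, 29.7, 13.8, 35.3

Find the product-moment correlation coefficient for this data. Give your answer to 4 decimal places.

0.5663

n = 7, Σp = 145.4, Σq = 219, Σp² = 3145.82, Σq² = 7784.6, Σpq = 4742.86
nΣpq − ΣpΣq = 33200.02 − 31842.6 = 1357.42
nΣp² − (Σp)² = 22020.74 − 21141.16 = 879.58; nΣq² − (Σq)² = 54492.2 − 47961 = 6531.2
r = 1357.42 / √(879.58 × 6531.2) = 1357.42 / 2396.8131 ≈ 0.5663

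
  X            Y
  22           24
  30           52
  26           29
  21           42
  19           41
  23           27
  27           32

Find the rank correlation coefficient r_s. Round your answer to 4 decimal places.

0.1429

Rank X: 3, 7, 5, 2, 1, 4, 6
Rank Y: 1, 7, 3, 6, 5, 2, 4
d = rank(X) − rank(Y): 2, 0, 2, -4, -4, 2, 2; Σd² = 48
ρ = 1 − 6Σd² / [n(n²−1)] = 1 − 6×48 / (7×48) = 1 − 288/336 ≈ 0.1429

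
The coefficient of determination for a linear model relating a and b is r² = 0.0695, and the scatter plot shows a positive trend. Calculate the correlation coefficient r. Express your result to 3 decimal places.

0.264

|r| = √0.0695 = 0.264
The association is positive, so r = 0.264.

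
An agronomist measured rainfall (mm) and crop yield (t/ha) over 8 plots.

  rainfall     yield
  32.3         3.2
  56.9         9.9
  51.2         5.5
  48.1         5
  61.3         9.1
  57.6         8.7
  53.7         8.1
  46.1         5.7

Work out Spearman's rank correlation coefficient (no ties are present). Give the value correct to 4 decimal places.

0.8571

Rank rainfall: 1, 6, 4, 3, 8, 7, 5, 2
Rank yield: 1, 8, 3, 2, 7, 6, 5, 4
d = rank(rainfall) − rank(yield): 0, -2, 1, 1, 1, 1, 0, -2; Σd² = 12
ρ = 1 − 6Σd² / [n(n²−1)] = 1 − 6×12 / (8×63) = 1 − 72/504 ≈ 0.8571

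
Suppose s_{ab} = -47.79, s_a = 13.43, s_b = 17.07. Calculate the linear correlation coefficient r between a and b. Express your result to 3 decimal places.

r = Cov(a,b) / (s_a · s_b) = -47.79 / (13.43 × 17.07)
  = -47.79 / 229.2501 ≈ -0.208

-0.208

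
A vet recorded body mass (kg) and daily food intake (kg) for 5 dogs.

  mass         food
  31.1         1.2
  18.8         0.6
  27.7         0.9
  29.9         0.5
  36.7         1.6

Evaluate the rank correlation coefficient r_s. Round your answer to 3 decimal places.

0.700

Rank mass: 4, 1, 2, 3, 5
Rank food: 4, 2, 3, 1, 5
d = rank(mass) − rank(food): 0, -1, -1, 2, 0; Σd² = 6
ρ = 1 − 6Σd² / [n(n²−1)] = 1 − 6×6 / (5×24) = 1 − 36/120 ≈ 0.700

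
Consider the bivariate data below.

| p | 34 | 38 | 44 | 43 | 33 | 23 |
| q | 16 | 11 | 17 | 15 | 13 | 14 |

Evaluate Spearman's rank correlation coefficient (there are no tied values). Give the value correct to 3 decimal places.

Rank p: 3, 4, 6, 5, 2, 1
Rank q: 5, 1, 6, 4, 2, 3
d = rank(p) − rank(q): -2, 3, 0, 1, 0, -2; Σd² = 18
ρ = 1 − 6Σd² / [n(n²−1)] = 1 − 6×18 / (6×35) = 1 − 108/210 ≈ 0.486

0.486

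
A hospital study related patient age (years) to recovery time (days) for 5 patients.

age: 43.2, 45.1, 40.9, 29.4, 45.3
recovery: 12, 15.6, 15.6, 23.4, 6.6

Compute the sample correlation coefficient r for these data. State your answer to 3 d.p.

-0.853

n = 5, Σx = 203.9, Σy = 73.2, Σx² = 8489.51, Σy² = 1221.84, Σxy = 2846.94
nΣxy − ΣxΣy = 14234.7 − 14925.48 = -690.78
nΣx² − (Σx)² = 42447.55 − 41575.21 = 872.34; nΣy² − (Σy)² = 6109.2 − 5358.24 = 750.96
r = -690.78 / √(872.34 × 750.96) = -690.78 / 809.3778 ≈ -0.853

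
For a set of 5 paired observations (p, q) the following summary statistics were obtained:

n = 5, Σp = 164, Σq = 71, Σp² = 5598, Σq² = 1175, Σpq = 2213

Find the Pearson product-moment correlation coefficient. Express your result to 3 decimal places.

r = (nΣpq − ΣpΣq) / √[(nΣp² − (Σp)²)(nΣq² − (Σq)²)]
Numerator: 5×2213 − 164×71 = -579
Denominator: √[(27990 − 26896)(5875 − 5041)] = √[1094 × 834] = 955.1942
r = -579 / 955.1942 ≈ -0.606

-0.606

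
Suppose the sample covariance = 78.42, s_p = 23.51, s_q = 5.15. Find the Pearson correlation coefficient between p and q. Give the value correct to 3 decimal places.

0.648

r = Cov(p,q) / (s_p · s_q) = 78.42 / (23.51 × 5.15)
  = 78.42 / 121.0765 ≈ 0.648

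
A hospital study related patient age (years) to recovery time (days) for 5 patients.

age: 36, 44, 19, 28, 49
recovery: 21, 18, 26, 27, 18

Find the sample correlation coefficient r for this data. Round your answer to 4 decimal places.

n = 5, Σx = 176, Σy = 110, Σx² = 6778, Σy² = 2494, Σxy = 3680
nΣxy − ΣxΣy = 18400 − 19360 = -960
nΣx² − (Σx)² = 33890 − 30976 = 2914; nΣy² − (Σy)² = 12470 − 12100 = 370
r = -960 / √(2914 × 370) = -960 / 1038.3545 ≈ -0.9245

-0.9245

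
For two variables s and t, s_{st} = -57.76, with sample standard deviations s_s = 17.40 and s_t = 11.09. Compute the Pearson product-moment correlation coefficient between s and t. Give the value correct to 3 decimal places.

-0.299

r = Cov(s,t) / (s_s · s_t) = -57.76 / (17.40 × 11.09)
  = -57.76 / 192.9660 ≈ -0.299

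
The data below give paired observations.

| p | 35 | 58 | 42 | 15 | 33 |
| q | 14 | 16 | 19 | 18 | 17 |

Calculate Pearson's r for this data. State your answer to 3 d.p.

-0.229

n = 5, Σp = 183, Σq = 84, Σp² = 7667, Σq² = 1426, Σpq = 3047
nΣpq − ΣpΣq = 15235 − 15372 = -137
nΣp² − (Σp)² = 38335 − 33489 = 4846; nΣq² − (Σq)² = 7130 − 7056 = 74
r = -137 / √(4846 × 74) = -137 / 598.8355 ≈ -0.229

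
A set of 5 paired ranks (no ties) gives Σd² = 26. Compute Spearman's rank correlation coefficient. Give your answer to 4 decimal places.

-0.3000

ρ = 1 − 6Σd² / [n(n²−1)] = 1 − 6×26 / (5×24)
  = 1 − 156/120 = 1 − 1.30000 ≈ -0.3000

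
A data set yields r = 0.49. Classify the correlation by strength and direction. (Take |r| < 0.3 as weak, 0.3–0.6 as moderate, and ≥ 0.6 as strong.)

moderate positive

r = 0.49 > 0 so the relationship is positive.
|r| = 0.49, which falls in the moderate range.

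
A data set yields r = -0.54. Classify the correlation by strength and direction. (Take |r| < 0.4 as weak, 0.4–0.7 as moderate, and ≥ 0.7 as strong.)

moderate negative

r = -0.54 < 0 so the relationship is negative.
|r| = 0.54, which falls in the moderate range.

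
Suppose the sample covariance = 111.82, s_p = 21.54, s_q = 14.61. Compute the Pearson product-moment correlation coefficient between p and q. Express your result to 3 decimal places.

0.355

r = Cov(p,q) / (s_p · s_q) = 111.82 / (21.54 × 14.61)
  = 111.82 / 314.6994 ≈ 0.355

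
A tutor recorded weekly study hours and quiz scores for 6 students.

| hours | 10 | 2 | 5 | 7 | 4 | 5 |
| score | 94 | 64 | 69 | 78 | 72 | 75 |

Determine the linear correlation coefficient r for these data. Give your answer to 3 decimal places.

n = 6, Σx = 33, Σy = 452, Σx² = 219, Σy² = 34586, Σxy = 2622
nΣxy − ΣxΣy = 15732 − 14916 = 816
nΣx² − (Σx)² = 1314 − 1089 = 225; nΣy² − (Σy)² = 207516 − 204304 = 3212
r = 816 / √(225 × 3212) = 816 / 850.1176 ≈ 0.960

0.960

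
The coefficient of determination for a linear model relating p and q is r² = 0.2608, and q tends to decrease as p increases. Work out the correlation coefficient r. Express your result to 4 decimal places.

|r| = √0.2608 = 0.5107
The association is negative, so r = −0.5107.

-0.5107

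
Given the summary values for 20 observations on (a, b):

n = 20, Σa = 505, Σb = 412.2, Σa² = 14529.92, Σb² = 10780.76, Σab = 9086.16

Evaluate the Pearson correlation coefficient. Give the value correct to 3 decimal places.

-0.656

r = (nΣab − ΣaΣb) / √[(nΣa² − (Σa)²)(nΣb² − (Σb)²)]
Numerator: 20×9086.16 − 505×412.2 = -26437.8
Denominator: √[(290598.4 − 255025)(215615.2 − 169908.84)] = √[35573.4 × 45706.36] = 40322.8301
r = -26437.8 / 40322.8301 ≈ -0.656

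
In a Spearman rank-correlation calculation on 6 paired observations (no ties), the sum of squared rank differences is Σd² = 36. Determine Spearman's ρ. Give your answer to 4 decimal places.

ρ = 1 − 6Σd² / [n(n²−1)] = 1 − 6×36 / (6×35)
  = 1 − 216/210 = 1 − 1.02857 ≈ -0.0286

-0.0286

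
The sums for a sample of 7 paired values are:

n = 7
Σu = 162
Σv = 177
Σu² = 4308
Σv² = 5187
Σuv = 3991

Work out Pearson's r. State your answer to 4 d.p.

r = (nΣuv − ΣuΣv) / √[(nΣu² − (Σu)²)(nΣv² − (Σv)²)]
Numerator: 7×3991 − 162×177 = -737
Denominator: √[(30156 − 26244)(36309 − 31329)] = √[3912 × 4980] = 4413.8147
r = -737 / 4413.8147 ≈ -0.1670

-0.1670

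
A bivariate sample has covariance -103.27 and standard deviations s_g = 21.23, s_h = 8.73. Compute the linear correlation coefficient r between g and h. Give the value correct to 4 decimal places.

-0.5572

r = Cov(g,h) / (s_g · s_h) = -103.27 / (21.23 × 8.73)
  = -103.27 / 185.3379 ≈ -0.5572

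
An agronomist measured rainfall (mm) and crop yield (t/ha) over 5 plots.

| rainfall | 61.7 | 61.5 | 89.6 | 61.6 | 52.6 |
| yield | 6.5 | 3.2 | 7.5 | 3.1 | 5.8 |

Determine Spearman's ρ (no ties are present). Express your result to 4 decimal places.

Rank rainfall: 4, 2, 5, 3, 1
Rank yield: 4, 2, 5, 1, 3
d = rank(rainfall) − rank(yield): 0, 0, 0, 2, -2; Σd² = 8
ρ = 1 − 6Σd² / [n(n²−1)] = 1 − 6×8 / (5×24) = 1 − 48/120 ≈ 0.6000

0.6000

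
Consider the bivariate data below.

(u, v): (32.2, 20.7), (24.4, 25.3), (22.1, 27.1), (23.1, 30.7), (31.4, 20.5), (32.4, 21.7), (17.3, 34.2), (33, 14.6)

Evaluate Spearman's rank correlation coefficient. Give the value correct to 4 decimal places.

Rank u: 6, 4, 2, 3, 5, 7, 1, 8
Rank v: 3, 5, 6, 7, 2, 4, 8, 1
d = rank(u) − rank(v): 3, -1, -4, -4, 3, 3, -7, 7; Σd² = 158
ρ = 1 − 6Σd² / [n(n²−1)] = 1 − 6×158 / (8×63) = 1 − 948/504 ≈ -0.8810

-0.8810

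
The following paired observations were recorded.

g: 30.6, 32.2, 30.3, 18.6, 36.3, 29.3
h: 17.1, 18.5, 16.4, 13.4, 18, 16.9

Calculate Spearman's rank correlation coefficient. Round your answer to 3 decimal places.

0.886

Rank g: 4, 5, 3, 1, 6, 2
Rank h: 4, 6, 2, 1, 5, 3
d = rank(g) − rank(h): 0, -1, 1, 0, 1, -1; Σd² = 4
ρ = 1 − 6Σd² / [n(n²−1)] = 1 − 6×4 / (6×35) = 1 − 24/210 ≈ 0.886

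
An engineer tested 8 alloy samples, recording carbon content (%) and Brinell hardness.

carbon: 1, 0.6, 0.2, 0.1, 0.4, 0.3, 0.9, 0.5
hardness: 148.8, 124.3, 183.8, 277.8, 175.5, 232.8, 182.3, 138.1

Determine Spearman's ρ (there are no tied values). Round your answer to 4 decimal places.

Rank carbon: 8, 6, 2, 1, 4, 3, 7, 5
Rank hardness: 3, 1, 6, 8, 4, 7, 5, 2
d = rank(carbon) − rank(hardness): 5, 5, -4, -7, 0, -4, 2, 3; Σd² = 144
ρ = 1 − 6Σd² / [n(n²−1)] = 1 − 6×144 / (8×63) = 1 − 864/504 ≈ -0.7143

-0.7143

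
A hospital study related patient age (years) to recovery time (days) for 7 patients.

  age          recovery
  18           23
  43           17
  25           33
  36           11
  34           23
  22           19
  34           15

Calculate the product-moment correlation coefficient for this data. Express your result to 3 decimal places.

n = 7, Σx = 212, Σy = 141, Σx² = 6890, Σy² = 3143, Σxy = 4076
nΣxy − ΣxΣy = 28532 − 29892 = -1360
nΣx² − (Σx)² = 48230 − 44944 = 3286; nΣy² − (Σy)² = 22001 − 19881 = 2120
r = -1360 / √(3286 × 2120) = -1360 / 2639.3787 ≈ -0.515

-0.515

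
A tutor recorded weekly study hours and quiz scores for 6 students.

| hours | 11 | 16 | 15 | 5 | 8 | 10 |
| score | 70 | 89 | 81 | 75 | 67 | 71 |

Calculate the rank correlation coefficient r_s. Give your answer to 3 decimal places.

Rank hours: 4, 6, 5, 1, 2, 3
Rank score: 2, 6, 5, 4, 1, 3
d = rank(hours) − rank(score): 2, 0, 0, -3, 1, 0; Σd² = 14
ρ = 1 − 6Σd² / [n(n²−1)] = 1 − 6×14 / (6×35) = 1 − 84/210 ≈ 0.600

0.600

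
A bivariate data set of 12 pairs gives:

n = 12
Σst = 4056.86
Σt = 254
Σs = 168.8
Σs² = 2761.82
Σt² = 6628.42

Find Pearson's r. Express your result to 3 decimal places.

r = (nΣst − ΣsΣt) / √[(nΣs² − (Σs)²)(nΣt² − (Σt)²)]
Numerator: 12×4056.86 − 168.8×254 = 5807.12
Denominator: √[(33141.84 − 28493.44)(79541.04 − 64516)] = √[4648.4 × 15025.04] = 8357.1763
r = 5807.12 / 8357.1763 ≈ 0.695

0.695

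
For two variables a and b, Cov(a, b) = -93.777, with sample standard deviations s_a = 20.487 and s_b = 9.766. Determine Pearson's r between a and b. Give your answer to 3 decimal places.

-0.469

r = Cov(a,b) / (s_a · s_b) = -93.777 / (20.487 × 9.766)
  = -93.777 / 200.0760 ≈ -0.469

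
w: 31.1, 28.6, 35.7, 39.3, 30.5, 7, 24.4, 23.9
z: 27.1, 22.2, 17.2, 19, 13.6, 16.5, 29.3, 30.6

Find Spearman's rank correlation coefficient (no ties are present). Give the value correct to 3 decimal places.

Rank w: 6, 4, 7, 8, 5, 1, 3, 2
Rank z: 6, 5, 3, 4, 1, 2, 7, 8
d = rank(w) − rank(z): 0, -1, 4, 4, 4, -1, -4, -6; Σd² = 102
ρ = 1 − 6Σd² / [n(n²−1)] = 1 − 6×102 / (8×63) = 1 − 612/504 ≈ -0.214

-0.214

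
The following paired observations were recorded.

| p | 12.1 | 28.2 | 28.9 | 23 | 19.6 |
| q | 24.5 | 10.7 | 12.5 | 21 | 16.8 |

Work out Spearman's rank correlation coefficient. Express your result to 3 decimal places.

-0.800

Rank p: 1, 4, 5, 3, 2
Rank q: 5, 1, 2, 4, 3
d = rank(p) − rank(q): -4, 3, 3, -1, -1; Σd² = 36
ρ = 1 − 6Σd² / [n(n²−1)] = 1 − 6×36 / (5×24) = 1 − 216/120 ≈ -0.800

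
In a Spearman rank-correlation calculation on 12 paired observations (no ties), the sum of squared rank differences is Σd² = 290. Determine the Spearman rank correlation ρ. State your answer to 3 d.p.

ρ = 1 − 6Σd² / [n(n²−1)] = 1 − 6×290 / (12×143)
  = 1 − 1740/1716 = 1 − 1.0140 ≈ -0.014

-0.014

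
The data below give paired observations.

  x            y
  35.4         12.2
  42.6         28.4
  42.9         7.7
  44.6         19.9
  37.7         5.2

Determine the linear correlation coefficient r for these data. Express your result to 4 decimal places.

0.4912

n = 5, Σx = 203.2, Σy = 73.4, Σx² = 8318.78, Σy² = 1437.74, Σxy = 3055.63
nΣxy − ΣxΣy = 15278.15 − 14914.88 = 363.27
nΣx² − (Σx)² = 41593.9 − 41290.24 = 303.66; nΣy² − (Σy)² = 7188.7 − 5387.56 = 1801.14
r = 363.27 / √(303.66 × 1801.14) = 363.27 / 739.5500 ≈ 0.4912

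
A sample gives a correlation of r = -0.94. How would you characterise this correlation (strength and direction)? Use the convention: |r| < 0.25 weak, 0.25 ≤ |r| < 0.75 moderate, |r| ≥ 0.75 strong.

strong negative

r = -0.94 < 0 so the relationship is negative.
|r| = 0.94, which falls in the strong range.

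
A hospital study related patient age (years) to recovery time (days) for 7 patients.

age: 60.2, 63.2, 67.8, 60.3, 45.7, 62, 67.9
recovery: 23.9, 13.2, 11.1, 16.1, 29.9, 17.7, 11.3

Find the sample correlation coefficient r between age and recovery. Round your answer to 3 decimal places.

n = 7, Σx = 427.1, Σy = 123.2, Σx² = 26394.11, Σy² = 2462.86, Σxy = 7227.53
nΣxy − ΣxΣy = 50592.71 − 52618.72 = -2026.01
nΣx² − (Σx)² = 184758.77 − 182414.41 = 2344.36; nΣy² − (Σy)² = 17240.02 − 15178.24 = 2061.78
r = -2026.01 / √(2344.36 × 2061.78) = -2026.01 / 2198.5346 ≈ -0.922

-0.922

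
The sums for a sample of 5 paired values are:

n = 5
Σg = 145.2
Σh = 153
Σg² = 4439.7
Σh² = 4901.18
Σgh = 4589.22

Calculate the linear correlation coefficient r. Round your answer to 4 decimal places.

r = (nΣgh − ΣgΣh) / √[(nΣg² − (Σg)²)(nΣh² − (Σh)²)]
Numerator: 5×4589.22 − 145.2×153 = 730.5
Denominator: √[(22198.5 − 21083.04)(24505.9 − 23409)] = √[1115.46 × 1096.9] = 1106.1411
r = 730.5 / 1106.1411 ≈ 0.6604

0.6604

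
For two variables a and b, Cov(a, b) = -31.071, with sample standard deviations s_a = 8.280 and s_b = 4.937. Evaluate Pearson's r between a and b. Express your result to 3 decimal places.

-0.760

r = Cov(a,b) / (s_a · s_b) = -31.071 / (8.280 × 4.937)
  = -31.071 / 40.8784 ≈ -0.760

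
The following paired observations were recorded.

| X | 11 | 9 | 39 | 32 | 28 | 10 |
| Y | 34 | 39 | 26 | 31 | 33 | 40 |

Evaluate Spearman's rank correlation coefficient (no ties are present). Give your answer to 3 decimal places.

Rank X: 3, 1, 6, 5, 4, 2
Rank Y: 4, 5, 1, 2, 3, 6
d = rank(X) − rank(Y): -1, -4, 5, 3, 1, -4; Σd² = 68
ρ = 1 − 6Σd² / [n(n²−1)] = 1 − 6×68 / (6×35) = 1 − 408/210 ≈ -0.943

-0.943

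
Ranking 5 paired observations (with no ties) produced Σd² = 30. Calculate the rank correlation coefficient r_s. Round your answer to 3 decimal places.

ρ = 1 − 6Σd² / [n(n²−1)] = 1 − 6×30 / (5×24)
  = 1 − 180/120 = 1 − 1.5000 ≈ -0.500

-0.500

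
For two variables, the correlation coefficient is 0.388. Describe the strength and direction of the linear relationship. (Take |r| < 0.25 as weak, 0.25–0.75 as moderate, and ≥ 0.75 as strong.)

moderate positive

r = 0.388 > 0 so the relationship is positive.
|r| = 0.388, which falls in the moderate range.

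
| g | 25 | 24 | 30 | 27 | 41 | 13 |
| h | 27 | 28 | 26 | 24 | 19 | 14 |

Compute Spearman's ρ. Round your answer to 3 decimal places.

-0.086

Rank g: 3, 2, 5, 4, 6, 1
Rank h: 5, 6, 4, 3, 2, 1
d = rank(g) − rank(h): -2, -4, 1, 1, 4, 0; Σd² = 38
ρ = 1 − 6Σd² / [n(n²−1)] = 1 − 6×38 / (6×35) = 1 − 228/210 ≈ -0.086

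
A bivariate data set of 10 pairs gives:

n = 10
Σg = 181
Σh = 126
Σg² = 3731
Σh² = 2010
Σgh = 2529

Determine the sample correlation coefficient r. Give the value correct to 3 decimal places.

0.567

r = (nΣgh − ΣgΣh) / √[(nΣg² − (Σg)²)(nΣh² − (Σh)²)]
Numerator: 10×2529 − 181×126 = 2484
Denominator: √[(37310 − 32761)(20100 − 15876)] = √[4549 × 4224] = 4383.4890
r = 2484 / 4383.4890 ≈ 0.567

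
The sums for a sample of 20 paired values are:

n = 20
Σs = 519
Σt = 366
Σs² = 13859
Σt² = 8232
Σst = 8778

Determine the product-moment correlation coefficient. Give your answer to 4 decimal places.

r = (nΣst − ΣsΣt) / √[(nΣs² − (Σs)²)(nΣt² − (Σt)²)]
Numerator: 20×8778 − 519×366 = -14394
Denominator: √[(277180 − 269361)(164640 − 133956)] = √[7819 × 30684] = 15489.2929
r = -14394 / 15489.2929 ≈ -0.9293

-0.9293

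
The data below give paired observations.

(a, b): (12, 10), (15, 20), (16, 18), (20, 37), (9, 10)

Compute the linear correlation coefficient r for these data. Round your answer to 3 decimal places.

0.925

n = 5, Σa = 72, Σb = 95, Σa² = 1106, Σb² = 2293, Σab = 1538
nΣab − ΣaΣb = 7690 − 6840 = 850
nΣa² − (Σa)² = 5530 − 5184 = 346; nΣb² − (Σb)² = 11465 − 9025 = 2440
r = 850 / √(346 × 2440) = 850 / 918.8253 ≈ 0.925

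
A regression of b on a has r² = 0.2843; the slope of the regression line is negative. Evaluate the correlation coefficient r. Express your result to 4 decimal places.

-0.5332

|r| = √0.2843 = 0.5332
The association is negative, so r = −0.5332.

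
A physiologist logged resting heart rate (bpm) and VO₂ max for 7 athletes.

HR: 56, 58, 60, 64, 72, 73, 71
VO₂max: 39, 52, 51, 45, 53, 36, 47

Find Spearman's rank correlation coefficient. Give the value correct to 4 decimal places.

-0.0714

Rank HR: 1, 2, 3, 4, 6, 7, 5
Rank VO₂max: 2, 6, 5, 3, 7, 1, 4
d = rank(HR) − rank(VO₂max): -1, -4, -2, 1, -1, 6, 1; Σd² = 60
ρ = 1 − 6Σd² / [n(n²−1)] = 1 − 6×60 / (7×48) = 1 − 360/336 ≈ -0.0714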